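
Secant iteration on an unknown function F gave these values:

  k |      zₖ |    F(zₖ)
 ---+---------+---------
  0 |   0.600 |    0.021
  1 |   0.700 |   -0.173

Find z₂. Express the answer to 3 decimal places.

0.611

z₂ = 0.700 − (-0.173)·(0.700 − 0.600) / (-0.173 − 0.021)
   = 0.700 − (-0.01730)/(-0.19400) = 0.61082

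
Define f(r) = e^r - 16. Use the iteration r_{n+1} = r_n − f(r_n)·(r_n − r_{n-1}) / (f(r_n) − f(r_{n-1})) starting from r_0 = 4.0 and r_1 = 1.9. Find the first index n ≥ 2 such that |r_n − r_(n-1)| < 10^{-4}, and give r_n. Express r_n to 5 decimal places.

n = 8, r_n = 2.77259

f(4.0) = 38.5981500, f(1.9) = -9.3141056
r_2 = 1.9000000 − (-9.3141056)·(-2.1000000)/(-47.9122556) = 2.3082384;  |Δ| = 0.4082384
f(2.3082384) = -5.9433070
r_3 = 2.3082384 − (-5.9433070)·(0.4082384)/(3.3707985) = 3.0280340;  |Δ| = 0.7197956
f(3.0280340) = 4.6565819
r_4 = 3.0280340 − 4.6565819·(0.7197956)/(10.5998889) = 2.7118243;  |Δ| = 0.3162097
f(2.7118243) = -0.9432809
r_5 = 2.7118243 − (-0.9432809)·(-0.3162097)/(-5.5998628) = 2.7650890;  |Δ| = 0.0532646
f(2.7650890) = -0.1195474
r_6 = 2.7650890 − (-0.1195474)·(0.0532646)/(0.8237335) = 2.7728192;  |Δ| = 0.0077302
f(2.7728192) = 0.0036878
r_7 = 2.7728192 − 0.0036878·(0.0077302)/(0.1232352) = 2.7725879;  |Δ| = 0.0002313
f(2.7725879) = -0.0000138
r_8 = 2.7725879 − (-0.0000138)·(-0.0002313)/(-0.0037016) = 2.7725887;  |Δ| = 0.0000009
|r_8 − r_7| = 0.0000009 < 10^{-4}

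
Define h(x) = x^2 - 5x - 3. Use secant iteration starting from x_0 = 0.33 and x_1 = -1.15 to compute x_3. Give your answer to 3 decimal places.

h(0.33) = -4.54110, h(-1.15) = 4.07250
x_2 = -1.15000 − 4.07250·(-1.15000 − 0.33000) / (4.07250 − (-4.54110)) = -1.15000 − (-6.02730)/(8.61360) = -0.45026
h(-0.45026) = -0.54598
x_3 = -0.45026 − (-0.54598)·(-0.45026 − (-1.15000)) / (-0.54598 − 4.07250) = -0.45026 − (-0.38204)/(-4.61848) = -0.53298

-0.533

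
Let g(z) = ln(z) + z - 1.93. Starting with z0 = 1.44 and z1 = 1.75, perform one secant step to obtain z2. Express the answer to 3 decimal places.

g(1.44) = -0.12536, g(1.75) = 0.37962
z2 = 1.75000 − 0.37962·(1.75000 − 1.44000) / (0.37962 − (-0.12536)) = 1.75000 − (0.11768)/(0.50497) = 1.51696

1.517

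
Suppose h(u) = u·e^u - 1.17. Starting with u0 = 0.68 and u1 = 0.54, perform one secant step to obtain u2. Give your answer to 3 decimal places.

0.622

h(0.68) = 0.17224, h(0.54) = -0.24336
u2 = 0.54000 − (-0.24336)·(0.54000 − 0.68000) / (-0.24336 − 0.17224) = 0.54000 − (0.03407)/(-0.41559) = 0.62198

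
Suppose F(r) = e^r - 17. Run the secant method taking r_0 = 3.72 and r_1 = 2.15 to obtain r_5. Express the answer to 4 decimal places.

F(3.72) = 24.264394, F(2.15) = -8.415142
r_2 = 2.150000 − (-8.415142)·(2.150000 − 3.720000) / (-8.415142 − 24.264394) = 2.150000 − (13.211772)/(-32.679536) = 2.554283
F(2.554283) = -4.137929
r_3 = 2.554283 − (-4.137929)·(2.554283 − 2.150000) / (-4.137929 − (-8.415142)) = 2.554283 − (-1.672893)/(4.277213) = 2.945400
F(2.945400) = 2.018276
r_4 = 2.945400 − 2.018276·(2.945400 − 2.554283) / (2.018276 − (-4.137929)) = 2.945400 − (0.789383)/(6.156205) = 2.817175
F(2.817175) = -0.270481
r_5 = 2.817175 − (-0.270481)·(2.817175 − 2.945400) / (-0.270481 − 2.018276) = 2.817175 − (0.034683)/(-2.288757) = 2.832328

2.8323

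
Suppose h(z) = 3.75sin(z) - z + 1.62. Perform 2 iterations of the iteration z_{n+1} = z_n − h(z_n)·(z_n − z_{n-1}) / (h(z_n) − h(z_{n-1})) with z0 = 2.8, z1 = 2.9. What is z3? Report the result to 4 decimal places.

h(2.8) = 0.076206, h(2.9) = -0.382815
z2 = 2.900000 − (-0.382815)·(2.900000 − 2.800000) / (-0.382815 − 0.076206) = 2.900000 − (-0.038282)/(-0.459021) = 2.816602
h(2.816602) = 0.000774
z3 = 2.816602 − 0.000774·(2.816602 − 2.900000) / (0.000774 − (-0.382815)) = 2.816602 − (-0.000065)/(0.383589) = 2.816770

2.8168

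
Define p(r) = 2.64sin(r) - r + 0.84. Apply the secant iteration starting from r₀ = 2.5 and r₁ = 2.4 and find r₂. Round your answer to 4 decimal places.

p(2.5) = -0.080034, p(2.4) = 0.223223
r₂ = 2.400000 − 0.223223·(2.400000 − 2.500000) / (0.223223 − (-0.080034)) = 2.400000 − (-0.022322)/(0.303256) = 2.473609

2.4736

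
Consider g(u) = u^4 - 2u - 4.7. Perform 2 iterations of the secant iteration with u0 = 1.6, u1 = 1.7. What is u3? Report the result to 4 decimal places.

1.6855

g(1.6) = -1.346400, g(1.7) = 0.252100
u2 = 1.700000 − 0.252100·(1.700000 − 1.600000) / (0.252100 − (-1.346400)) = 1.700000 − (0.025210)/(1.598500) = 1.684229
g(1.684229) = -0.022004
u3 = 1.684229 − (-0.022004)·(1.684229 − 1.700000) / (-0.022004 − 0.252100) = 1.684229 − (0.000347)/(-0.274104) = 1.685495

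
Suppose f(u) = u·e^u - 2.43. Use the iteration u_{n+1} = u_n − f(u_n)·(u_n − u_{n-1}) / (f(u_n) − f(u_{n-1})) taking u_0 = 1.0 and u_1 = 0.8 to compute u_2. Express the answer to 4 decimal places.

f(1.0) = 0.288282, f(0.8) = -0.649567
u_2 = 0.800000 − (-0.649567)·(0.800000 − 1.000000) / (-0.649567 − 0.288282) = 0.800000 − (0.129913)/(-0.937849) = 0.938523

0.9385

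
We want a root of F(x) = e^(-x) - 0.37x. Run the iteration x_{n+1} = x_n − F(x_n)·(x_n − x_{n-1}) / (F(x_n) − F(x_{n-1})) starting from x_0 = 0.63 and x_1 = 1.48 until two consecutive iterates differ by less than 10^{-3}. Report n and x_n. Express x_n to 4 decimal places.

F(0.63) = 0.299492, F(1.48) = -0.319962
x_2 = 1.480000 − (-0.319962)·(0.850000)/(-0.619454) = 1.040955;  |Δ| = 0.439045
F(1.040955) = -0.032036
x_3 = 1.040955 − (-0.032036)·(-0.439045)/(0.287926) = 0.992105;  |Δ| = 0.048851
F(0.992105) = 0.003717
x_4 = 0.992105 − 0.003717·(-0.048851)/(0.035753) = 0.997183;  |Δ| = 0.005078
F(0.997183) = -0.000040
x_5 = 0.997183 − (-0.000040)·(0.005078)/(-0.003757) = 0.997128;  |Δ| = 0.000055
|x_5 − x_4| = 0.000055 < 10^{-3}

n = 5, x_n = 0.9971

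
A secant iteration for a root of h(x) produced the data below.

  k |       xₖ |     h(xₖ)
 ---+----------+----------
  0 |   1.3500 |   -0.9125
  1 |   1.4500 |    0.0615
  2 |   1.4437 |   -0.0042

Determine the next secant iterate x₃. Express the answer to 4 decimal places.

1.4441

x₃ = 1.4437 − (-0.0042)·(1.4437 − 1.4500) / (-0.0042 − 0.0615)
   = 1.4437 − (0.000026)/(-0.065700) = 1.444103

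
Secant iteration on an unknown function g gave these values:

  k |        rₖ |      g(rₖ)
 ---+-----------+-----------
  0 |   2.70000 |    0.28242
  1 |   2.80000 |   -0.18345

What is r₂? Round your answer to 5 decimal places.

2.76062

r₂ = 2.80000 − (-0.18345)·(2.80000 − 2.70000) / (-0.18345 − 0.28242)
   = 2.80000 − (-0.0183450)/(-0.4658700) = 2.7606221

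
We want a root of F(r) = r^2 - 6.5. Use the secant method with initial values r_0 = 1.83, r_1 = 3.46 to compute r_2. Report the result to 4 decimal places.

2.4257

F(1.83) = -3.151100, F(3.46) = 5.471600
r_2 = 3.460000 − 5.471600·(3.460000 − 1.830000) / (5.471600 − (-3.151100)) = 3.460000 − (8.918708)/(8.622700) = 2.425671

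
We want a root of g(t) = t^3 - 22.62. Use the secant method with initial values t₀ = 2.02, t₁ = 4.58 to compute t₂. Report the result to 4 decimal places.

2.4391

g(2.02) = -14.377592, g(4.58) = 73.451912
t₂ = 4.580000 − 73.451912·(4.580000 − 2.020000) / (73.451912 − (-14.377592)) = 4.580000 − (188.036895)/(87.829504) = 2.439069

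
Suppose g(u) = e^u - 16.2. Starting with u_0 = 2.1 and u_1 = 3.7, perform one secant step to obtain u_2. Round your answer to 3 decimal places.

g(2.1) = -8.03383, g(3.7) = 24.24730
u_2 = 3.70000 − 24.24730·(3.70000 − 2.10000) / (24.24730 − (-8.03383)) = 3.70000 − (38.79569)/(32.28113) = 2.49819

2.498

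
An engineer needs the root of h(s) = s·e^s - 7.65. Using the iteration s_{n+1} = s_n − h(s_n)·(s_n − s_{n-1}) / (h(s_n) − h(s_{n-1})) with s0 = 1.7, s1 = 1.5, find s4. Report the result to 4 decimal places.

1.5783

h(1.7) = 1.655711, h(1.5) = -0.927466
s2 = 1.500000 − (-0.927466)·(1.500000 − 1.700000) / (-0.927466 − 1.655711) = 1.500000 − (0.185493)/(-2.583177) = 1.571808
h(1.571808) = -0.081197
s3 = 1.571808 − (-0.081197)·(1.571808 − 1.500000) / (-0.081197 − (-0.927466)) = 1.571808 − (-0.005831)/(0.846269) = 1.578698
h(1.578698) = 0.004537
s4 = 1.578698 − 0.004537·(1.578698 − 1.571808) / (0.004537 − (-0.081197)) = 1.578698 − (0.000031)/(0.085734) = 1.578333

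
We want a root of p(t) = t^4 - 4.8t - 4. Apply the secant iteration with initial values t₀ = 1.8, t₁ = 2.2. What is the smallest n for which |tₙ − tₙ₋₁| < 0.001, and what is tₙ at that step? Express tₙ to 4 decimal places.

n = 5, tₙ = 1.9039

p(1.8) = -2.142400, p(2.2) = 8.865600
t₂ = 2.200000 − 8.865600·(0.400000)/(11.008000) = 1.877849;  |Δ| = 0.322151
p(1.877849) = -0.578768
t₃ = 1.877849 − (-0.578768)·(-0.322151)/(-9.444368) = 1.897591;  |Δ| = 0.019742
p(1.897591) = -0.142308
t₄ = 1.897591 − (-0.142308)·(0.019742)/(0.436460) = 1.904028;  |Δ| = 0.006437
p(1.904028) = 0.003624
t₅ = 1.904028 − 0.003624·(0.006437)/(0.145932) = 1.903868;  |Δ| = 0.000160
|t₅ − t₄| = 0.000160 < 0.001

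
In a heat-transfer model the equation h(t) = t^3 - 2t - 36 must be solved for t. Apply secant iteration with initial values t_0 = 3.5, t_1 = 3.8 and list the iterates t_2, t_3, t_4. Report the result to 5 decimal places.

h(3.5) = -0.1250000, h(3.8) = 11.2720000
t_2 = 3.8000000 − 11.2720000·(3.8000000 − 3.5000000) / (11.2720000 − (-0.1250000)) = 3.8000000 − (3.3816000)/(11.3970000) = 3.5032903
h(3.5032903) = -0.0105470
t_3 = 3.5032903 − (-0.0105470)·(3.5032903 − 3.8000000) / (-0.0105470 − 11.2720000) = 3.5032903 − (0.0031294)/(-11.2825470) = 3.5035677
h(3.5035677) = -0.0008885
t_4 = 3.5035677 − (-0.0008885)·(3.5035677 − 3.5032903) / (-0.0008885 − (-0.0105470)) = 3.5035677 − (-0.0000002)/(0.0096584) = 3.5035932

3.50329, 3.50357, 3.50359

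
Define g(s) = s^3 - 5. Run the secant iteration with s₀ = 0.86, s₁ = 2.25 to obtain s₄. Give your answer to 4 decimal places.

1.7257

g(0.86) = -4.363944, g(2.25) = 6.390625
s₂ = 2.250000 − 6.390625·(2.250000 − 0.860000) / (6.390625 − (-4.363944)) = 2.250000 − (8.882969)/(10.754569) = 1.424028
g(1.424028) = -2.112274
s₃ = 1.424028 − (-2.112274)·(1.424028 − 2.250000) / (-2.112274 − 6.390625) = 1.424028 − (1.744679)/(-8.502899) = 1.629215
g(1.629215) = -0.675509
s₄ = 1.629215 − (-0.675509)·(1.629215 − 1.424028) / (-0.675509 − (-2.112274)) = 1.629215 − (-0.138605)/(1.436765) = 1.725685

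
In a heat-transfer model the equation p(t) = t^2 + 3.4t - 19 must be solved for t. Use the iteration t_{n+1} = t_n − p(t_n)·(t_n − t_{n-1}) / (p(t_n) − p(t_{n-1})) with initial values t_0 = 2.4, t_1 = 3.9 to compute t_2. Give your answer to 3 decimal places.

2.924

p(2.4) = -5.08000, p(3.9) = 9.47000
t_2 = 3.90000 − 9.47000·(3.90000 − 2.40000) / (9.47000 − (-5.08000)) = 3.90000 − (14.20500)/(14.55000) = 2.92371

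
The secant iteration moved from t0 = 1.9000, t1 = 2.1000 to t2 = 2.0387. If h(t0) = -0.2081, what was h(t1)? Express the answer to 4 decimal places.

0.0920

The secant line through (1.9000, -0.2081) and (2.1000, h(t1)) crosses zero at t2 = 2.0387.
So (1.9000, -0.2081), (2.1000, h(t1)), (2.0387, 0) are collinear:
h(t1) = -0.2081 · (2.1000 − 2.0387) / (1.9000 − 2.0387) = -0.2081 · (0.061300)/(-0.138700) = 0.091972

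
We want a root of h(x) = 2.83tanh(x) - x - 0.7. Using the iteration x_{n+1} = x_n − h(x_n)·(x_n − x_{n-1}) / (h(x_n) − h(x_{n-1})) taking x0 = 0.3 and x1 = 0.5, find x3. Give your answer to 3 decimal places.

h(0.3) = -0.17559, h(0.5) = 0.10779
x2 = 0.50000 − 0.10779·(0.50000 − 0.30000) / (0.10779 − (-0.17559)) = 0.50000 − (0.02156)/(0.28338) = 0.42392
h(0.42392) = 0.00873
x3 = 0.42392 − 0.00873·(0.42392 − 0.50000) / (0.00873 − 0.10779) = 0.42392 − (-0.00066)/(-0.09906) = 0.41722

0.417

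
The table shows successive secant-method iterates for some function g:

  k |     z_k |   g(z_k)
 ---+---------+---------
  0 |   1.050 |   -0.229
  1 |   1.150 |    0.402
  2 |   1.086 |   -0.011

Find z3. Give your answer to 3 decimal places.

z3 = 1.086 − (-0.011)·(1.086 − 1.150) / (-0.011 − 0.402)
   = 1.086 − (0.00070)/(-0.41300) = 1.08770

1.088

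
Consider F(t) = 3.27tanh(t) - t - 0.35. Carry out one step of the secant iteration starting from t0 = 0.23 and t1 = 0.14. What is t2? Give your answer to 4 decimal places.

0.1563

F(0.23) = 0.159113, F(0.14) = -0.035168
t2 = 0.140000 − (-0.035168)·(0.140000 − 0.230000) / (-0.035168 − 0.159113) = 0.140000 − (0.003165)/(-0.194280) = 0.156291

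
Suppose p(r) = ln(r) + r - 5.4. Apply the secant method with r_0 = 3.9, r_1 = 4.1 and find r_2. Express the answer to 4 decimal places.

p(3.9) = -0.139023, p(4.1) = 0.110987
r_2 = 4.100000 − 0.110987·(4.100000 − 3.900000) / (0.110987 − (-0.139023)) = 4.100000 − (0.022197)/(0.250010) = 4.011214

4.0112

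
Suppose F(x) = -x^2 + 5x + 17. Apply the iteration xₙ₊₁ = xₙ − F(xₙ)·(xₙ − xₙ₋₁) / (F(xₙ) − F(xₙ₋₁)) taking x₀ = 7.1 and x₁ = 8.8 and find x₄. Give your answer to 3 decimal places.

F(7.1) = 2.09000, F(8.8) = -16.44000
x₂ = 8.80000 − (-16.44000)·(8.80000 − 7.10000) / (-16.44000 − 2.09000) = 8.80000 − (-27.94800)/(-18.53000) = 7.29174
F(7.29174) = 0.28920
x₃ = 7.29174 − 0.28920·(7.29174 − 8.80000) / (0.28920 − (-16.44000)) = 7.29174 − (-0.43618)/(16.72920) = 7.31782
F(7.31782) = 0.03865
x₄ = 7.31782 − 0.03865·(7.31782 − 7.29174) / (0.03865 − 0.28920) = 7.31782 − (0.00101)/(-0.25055) = 7.32184

7.322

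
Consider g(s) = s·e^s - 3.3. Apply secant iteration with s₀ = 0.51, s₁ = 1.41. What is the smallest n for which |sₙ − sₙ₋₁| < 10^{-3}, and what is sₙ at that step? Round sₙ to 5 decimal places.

n = 6, sₙ = 1.09927

g(0.51) = -2.4507015, g(1.41) = 2.4752971
s₂ = 1.4100000 − 2.4752971·(0.9000000)/(4.9259986) = 0.9577531;  |Δ| = 0.4522469
g(0.9577531) = -0.8042534
s₃ = 0.9577531 − (-0.8042534)·(-0.4522469)/(-3.2795505) = 1.0686589;  |Δ| = 0.1109058
g(1.0686589) = -0.1886292
s₄ = 1.0686589 − (-0.1886292)·(0.1109058)/(0.6156243) = 1.1026408;  |Δ| = 0.0339819
g(1.1026408) = 0.0212751
s₅ = 1.1026408 − 0.0212751·(0.0339819)/(0.2099043) = 1.0991965;  |Δ| = 0.0034443
g(1.0991965) = -0.0004835
s₆ = 1.0991965 − (-0.0004835)·(-0.0034443)/(-0.0217586) = 1.0992730;  |Δ| = 0.0000765
|s₆ − s₅| = 0.0000765 < 10^{-3}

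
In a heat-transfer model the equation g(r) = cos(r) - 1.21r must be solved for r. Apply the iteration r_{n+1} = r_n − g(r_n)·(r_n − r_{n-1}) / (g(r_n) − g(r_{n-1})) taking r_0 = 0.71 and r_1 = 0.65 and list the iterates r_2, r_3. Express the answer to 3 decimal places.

g(0.71) = -0.10074, g(0.65) = 0.00958
r_2 = 0.65000 − 0.00958·(0.65000 − 0.71000) / (0.00958 − (-0.10074)) = 0.65000 − (-0.00058)/(0.11032) = 0.65521
g(0.65521) = 0.00011
r_3 = 0.65521 − 0.00011·(0.65521 − 0.65000) / (0.00011 − 0.00958) = 0.65521 − (0.00000)/(-0.00947) = 0.65527

0.655, 0.655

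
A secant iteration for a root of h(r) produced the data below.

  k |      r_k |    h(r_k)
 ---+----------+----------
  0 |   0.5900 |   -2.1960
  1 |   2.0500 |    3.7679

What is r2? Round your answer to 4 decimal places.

1.1276

r2 = 2.0500 − 3.7679·(2.0500 − 0.5900) / (3.7679 − (-2.1960))
   = 2.0500 − (5.501134)/(5.963900) = 1.127595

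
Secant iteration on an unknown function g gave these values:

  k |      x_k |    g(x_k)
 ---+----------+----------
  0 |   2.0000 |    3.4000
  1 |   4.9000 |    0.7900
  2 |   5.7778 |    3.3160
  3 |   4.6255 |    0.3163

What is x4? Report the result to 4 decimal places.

4.5040

x4 = 4.6255 − 0.3163·(4.6255 − 5.7778) / (0.3163 − 3.3160)
   = 4.6255 − (-0.364472)/(-2.999700) = 4.503997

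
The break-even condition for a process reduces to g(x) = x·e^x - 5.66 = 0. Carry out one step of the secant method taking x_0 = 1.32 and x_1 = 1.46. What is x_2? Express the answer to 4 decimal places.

g(1.32) = -0.718684, g(1.46) = 0.626701
x_2 = 1.460000 − 0.626701·(1.460000 − 1.320000) / (0.626701 − (-0.718684)) = 1.460000 − (0.087738)/(1.345385) = 1.394786

1.3948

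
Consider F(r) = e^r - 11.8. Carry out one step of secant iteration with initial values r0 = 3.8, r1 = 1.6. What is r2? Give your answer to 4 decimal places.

1.9790

F(3.8) = 32.901184, F(1.6) = -6.846968
r2 = 1.600000 − (-6.846968)·(1.600000 − 3.800000) / (-6.846968 − 32.901184) = 1.600000 − (15.063329)/(-39.748152) = 1.978969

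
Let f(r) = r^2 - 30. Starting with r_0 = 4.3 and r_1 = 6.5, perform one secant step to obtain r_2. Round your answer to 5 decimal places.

f(4.3) = -11.5100000, f(6.5) = 12.2500000
r_2 = 6.5000000 − 12.2500000·(6.5000000 − 4.3000000) / (12.2500000 − (-11.5100000)) = 6.5000000 − (26.9500000)/(23.7600000) = 5.3657407

5.36574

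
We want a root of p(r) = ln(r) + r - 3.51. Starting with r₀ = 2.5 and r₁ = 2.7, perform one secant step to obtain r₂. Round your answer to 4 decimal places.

2.5677

p(2.5) = -0.093709, p(2.7) = 0.183252
r₂ = 2.700000 − 0.183252·(2.700000 − 2.500000) / (0.183252 − (-0.093709)) = 2.700000 − (0.036650)/(0.276961) = 2.567670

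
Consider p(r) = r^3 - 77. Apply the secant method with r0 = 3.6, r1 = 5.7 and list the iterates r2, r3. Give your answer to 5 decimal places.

4.05997, 4.19972

p(3.6) = -30.3440000, p(5.7) = 108.1930000
r2 = 5.7000000 − 108.1930000·(5.7000000 − 3.6000000) / (108.1930000 − (-30.3440000)) = 5.7000000 − (227.2053000)/(138.5370000) = 4.0599667
p(4.0599667) = -10.0782331
r3 = 4.0599667 − (-10.0782331)·(4.0599667 − 5.7000000) / (-10.0782331 − 108.1930000) = 4.0599667 − (16.5286384)/(-118.2712331) = 4.1997186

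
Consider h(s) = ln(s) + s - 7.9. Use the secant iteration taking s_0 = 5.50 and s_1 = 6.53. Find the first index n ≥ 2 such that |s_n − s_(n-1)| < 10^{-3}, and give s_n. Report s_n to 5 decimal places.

n = 4, s_n = 6.09288

h(5.50) = -0.6952519, h(6.53) = 0.5064069
s_2 = 6.5300000 − 0.5064069·(1.0300000)/(1.2016589) = 6.0959341;  |Δ| = 0.4340659
h(6.0959341) = 0.0035561
s_3 = 6.0959341 − 0.0035561·(-0.4340659)/(-0.5028509) = 6.0928644;  |Δ| = 0.0030697
h(6.0928644) = -0.0000172
s_4 = 6.0928644 − (-0.0000172)·(-0.0030697)/(-0.0035733) = 6.0928792;  |Δ| = 0.0000148
|s_4 − s_3| = 0.0000148 < 10^{-3}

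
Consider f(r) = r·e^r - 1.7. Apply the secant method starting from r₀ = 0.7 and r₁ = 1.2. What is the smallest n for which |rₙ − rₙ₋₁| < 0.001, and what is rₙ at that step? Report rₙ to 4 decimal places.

f(0.7) = -0.290373, f(1.2) = 2.284140
r₂ = 1.200000 − 2.284140·(0.500000)/(2.574513) = 0.756394;  |Δ| = 0.443606
f(0.756394) = -0.088443
r₃ = 0.756394 − (-0.088443)·(-0.443606)/(-2.372584) = 0.772930;  |Δ| = 0.016536
f(0.772930) = -0.025753
r₄ = 0.772930 − (-0.025753)·(0.016536)/(0.062690) = 0.779723;  |Δ| = 0.006793
f(0.779723) = 0.000474
r₅ = 0.779723 − 0.000474·(0.006793)/(0.026227) = 0.779600;  |Δ| = 0.000123
|r₅ − r₄| = 0.000123 < 0.001

n = 5, rₙ = 0.7796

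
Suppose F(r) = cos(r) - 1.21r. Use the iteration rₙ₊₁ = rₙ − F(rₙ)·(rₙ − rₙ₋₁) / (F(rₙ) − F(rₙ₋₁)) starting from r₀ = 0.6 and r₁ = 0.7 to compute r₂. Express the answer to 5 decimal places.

F(0.6) = 0.0993356, F(0.7) = -0.0821578
r₂ = 0.7000000 − (-0.0821578)·(0.7000000 − 0.6000000) / (-0.0821578 − 0.0993356) = 0.7000000 − (-0.0082158)/(-0.1814934) = 0.6547323

0.65473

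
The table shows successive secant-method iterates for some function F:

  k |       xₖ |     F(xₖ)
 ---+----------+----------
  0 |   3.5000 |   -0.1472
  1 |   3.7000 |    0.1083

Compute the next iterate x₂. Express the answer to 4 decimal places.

3.6152

x₂ = 3.7000 − 0.1083·(3.7000 − 3.5000) / (0.1083 − (-0.1472))
   = 3.7000 − (0.021660)/(0.255500) = 3.615225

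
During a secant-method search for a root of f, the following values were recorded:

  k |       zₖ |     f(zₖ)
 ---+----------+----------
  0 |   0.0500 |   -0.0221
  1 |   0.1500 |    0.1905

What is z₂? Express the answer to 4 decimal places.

0.0604

z₂ = 0.1500 − 0.1905·(0.1500 − 0.0500) / (0.1905 − (-0.0221))
   = 0.1500 − (0.019050)/(0.212600) = 0.060395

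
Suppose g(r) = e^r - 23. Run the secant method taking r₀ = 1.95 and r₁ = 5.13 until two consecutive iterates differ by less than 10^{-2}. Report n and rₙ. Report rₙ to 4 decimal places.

g(1.95) = -15.971312, g(5.13) = 146.017118
r₂ = 5.130000 − 146.017118·(3.180000)/(161.988430) = 2.263533;  |Δ| = 2.866467
g(2.263533) = -13.382991
r₃ = 2.263533 − (-13.382991)·(-2.866467)/(-159.400109) = 2.504198;  |Δ| = 0.240664
g(2.504198) = -10.766262
r₄ = 2.504198 − (-10.766262)·(0.240664)/(2.616728) = 3.494386;  |Δ| = 0.990188
g(3.494386) = 9.930056
r₅ = 3.494386 − 9.930056·(0.990188)/(20.696318) = 3.019295;  |Δ| = 0.475091
g(3.019295) = -2.523144
r₆ = 3.019295 − (-2.523144)·(-0.475091)/(-12.453200) = 3.115553;  |Δ| = 0.096258
g(3.115553) = -0.454096
r₇ = 3.115553 − (-0.454096)·(0.096258)/(2.069048) = 3.136679;  |Δ| = 0.021126
g(3.136679) = 0.027273
r₈ = 3.136679 − 0.027273·(0.021126)/(0.481369) = 3.135482;  |Δ| = 0.001197
|r₈ − r₇| = 0.001197 < 10^{-2}

n = 8, rₙ = 3.1355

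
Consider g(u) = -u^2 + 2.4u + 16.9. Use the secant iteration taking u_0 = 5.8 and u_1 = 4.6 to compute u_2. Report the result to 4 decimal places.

g(5.8) = -2.820000, g(4.6) = 6.780000
u_2 = 4.600000 − 6.780000·(4.600000 − 5.800000) / (6.780000 − (-2.820000)) = 4.600000 − (-8.136000)/(9.600000) = 5.447500

5.4475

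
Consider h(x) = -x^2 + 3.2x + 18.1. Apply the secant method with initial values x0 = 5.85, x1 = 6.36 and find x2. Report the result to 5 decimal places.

6.13829

h(5.85) = 2.5975000, h(6.36) = -1.9976000
x2 = 6.3600000 − (-1.9976000)·(6.3600000 − 5.8500000) / (-1.9976000 − 2.5975000) = 6.3600000 − (-1.0187760)/(-4.5951000) = 6.1382908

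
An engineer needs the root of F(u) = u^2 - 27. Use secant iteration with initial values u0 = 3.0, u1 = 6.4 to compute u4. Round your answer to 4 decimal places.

F(3.0) = -18.000000, F(6.4) = 13.960000
u2 = 6.400000 − 13.960000·(6.400000 − 3.000000) / (13.960000 − (-18.000000)) = 6.400000 − (47.464000)/(31.960000) = 4.914894
F(4.914894) = -2.843821
u3 = 4.914894 − (-2.843821)·(4.914894 − 6.400000) / (-2.843821 − 13.960000) = 4.914894 − (4.223376)/(-16.803821) = 5.166228
F(5.166228) = -0.310089
u4 = 5.166228 − (-0.310089)·(5.166228 − 4.914894) / (-0.310089 − (-2.843821)) = 5.166228 − (-0.077936)/(2.533732) = 5.196987

5.1970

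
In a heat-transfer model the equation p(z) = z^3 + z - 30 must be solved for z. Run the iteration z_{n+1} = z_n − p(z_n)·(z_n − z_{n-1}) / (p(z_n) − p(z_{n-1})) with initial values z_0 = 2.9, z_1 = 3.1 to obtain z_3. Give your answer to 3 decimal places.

3.000

p(2.9) = -2.71100, p(3.1) = 2.89100
z_2 = 3.10000 − 2.89100·(3.10000 − 2.90000) / (2.89100 − (-2.71100)) = 3.10000 − (0.57820)/(5.60200) = 2.99679
p(2.99679) = -0.08987
z_3 = 2.99679 − (-0.08987)·(2.99679 − 3.10000) / (-0.08987 − 2.89100) = 2.99679 − (0.00928)/(-2.98087) = 2.99990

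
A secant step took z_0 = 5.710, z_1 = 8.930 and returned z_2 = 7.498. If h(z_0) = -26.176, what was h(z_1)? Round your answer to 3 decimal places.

The secant line through (5.710, -26.176) and (8.930, h(z_1)) crosses zero at z_2 = 7.498.
So (5.710, -26.176), (8.930, h(z_1)), (7.498, 0) are collinear:
h(z_1) = -26.176 · (8.930 − 7.498) / (5.710 − 7.498) = -26.176 · (1.43200)/(-1.78800) = 20.96422

20.964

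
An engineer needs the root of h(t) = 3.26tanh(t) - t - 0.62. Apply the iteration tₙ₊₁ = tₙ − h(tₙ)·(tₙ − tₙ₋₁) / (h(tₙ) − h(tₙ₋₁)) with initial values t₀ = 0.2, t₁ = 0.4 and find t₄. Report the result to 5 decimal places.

0.28513

h(0.2) = -0.1765565, h(0.4) = 0.2186336
t₂ = 0.4000000 − 0.2186336·(0.4000000 − 0.2000000) / (0.2186336 − (-0.1765565)) = 0.4000000 − (0.0437267)/(0.3951901) = 0.2893527
h(0.2893527) = 0.0084642
t₃ = 0.2893527 − 0.0084642·(0.2893527 − 0.4000000) / (0.0084642 − 0.2186336) = 0.2893527 − (-0.0009365)/(-0.2101695) = 0.2848966
h(0.2848966) = -0.0004719
t₄ = 0.2848966 − (-0.0004719)·(0.2848966 − 0.2893527) / (-0.0004719 − 0.0084642) = 0.2848966 − (0.0000021)/(-0.0089360) = 0.2851319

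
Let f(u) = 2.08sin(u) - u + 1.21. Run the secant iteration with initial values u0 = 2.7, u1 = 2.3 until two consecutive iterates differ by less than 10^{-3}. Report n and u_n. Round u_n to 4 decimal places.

f(2.7) = -0.601050, f(2.3) = 0.461067
u2 = 2.300000 − 0.461067·(-0.400000)/(1.062117) = 2.473641;  |Δ| = 0.173641
f(2.473641) = 0.024668
u3 = 2.473641 − 0.024668·(0.173641)/(-0.436399) = 2.483456;  |Δ| = 0.009815
f(2.483456) = -0.001237
u4 = 2.483456 − (-0.001237)·(0.009815)/(-0.025906) = 2.482987;  |Δ| = 0.000469
|u4 − u3| = 0.000469 < 10^{-3}

n = 4, u_n = 2.4830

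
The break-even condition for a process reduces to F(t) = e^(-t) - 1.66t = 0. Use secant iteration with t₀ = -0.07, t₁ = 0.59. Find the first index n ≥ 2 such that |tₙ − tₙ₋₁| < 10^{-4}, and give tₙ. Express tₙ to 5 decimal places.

n = 5, tₙ = 0.40271

F(-0.07) = 1.1887082, F(0.59) = -0.4250727
t₂ = 0.5900000 − (-0.4250727)·(0.6600000)/(-1.6137809) = 0.4161548;  |Δ| = 0.1738452
F(0.4161548) = -0.0312389
t₃ = 0.4161548 − (-0.0312389)·(-0.1738452)/(0.3938338) = 0.4023654;  |Δ| = 0.0137894
F(0.4023654) = 0.0008097
t₄ = 0.4023654 − 0.0008097·(-0.0137894)/(0.0320486) = 0.4027138;  |Δ| = 0.0003484
F(0.4027138) = -0.0000016
t₅ = 0.4027138 − (-0.0000016)·(0.0003484)/(-0.0008112) = 0.4027132;  |Δ| = 0.0000007
|t₅ − t₄| = 0.0000007 < 10^{-4}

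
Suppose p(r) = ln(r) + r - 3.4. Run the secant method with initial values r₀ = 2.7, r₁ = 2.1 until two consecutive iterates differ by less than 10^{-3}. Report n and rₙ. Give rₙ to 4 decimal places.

p(2.7) = 0.293252, p(2.1) = -0.558063
r₂ = 2.100000 − (-0.558063)·(-0.600000)/(-0.851314) = 2.493318;  |Δ| = 0.393318
p(2.493318) = 0.006933
r₃ = 2.493318 − 0.006933·(0.393318)/(0.564996) = 2.488492;  |Δ| = 0.004826
p(2.488492) = 0.000169
r₄ = 2.488492 − 0.000169·(-0.004826)/(-0.006764) = 2.488371;  |Δ| = 0.000121
|r₄ − r₃| = 0.000121 < 10^{-3}

n = 4, rₙ = 2.4884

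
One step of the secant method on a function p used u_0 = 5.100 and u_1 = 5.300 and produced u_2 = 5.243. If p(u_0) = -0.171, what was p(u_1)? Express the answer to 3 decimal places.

The secant line through (5.100, -0.171) and (5.300, p(u_1)) crosses zero at u_2 = 5.243.
So (5.100, -0.171), (5.300, p(u_1)), (5.243, 0) are collinear:
p(u_1) = -0.171 · (5.300 − 5.243) / (5.100 − 5.243) = -0.171 · (0.05700)/(-0.14300) = 0.06816

0.068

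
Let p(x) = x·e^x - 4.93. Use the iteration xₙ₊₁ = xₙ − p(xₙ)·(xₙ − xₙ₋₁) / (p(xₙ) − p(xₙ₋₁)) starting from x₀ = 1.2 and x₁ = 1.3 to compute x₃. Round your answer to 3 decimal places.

1.319

p(1.2) = -0.94586, p(1.3) = -0.15991
x₂ = 1.30000 − (-0.15991)·(1.30000 − 1.20000) / (-0.15991 − (-0.94586)) = 1.30000 − (-0.01599)/(0.78595) = 1.32035
p(1.32035) = 0.01433
x₃ = 1.32035 − 0.01433·(1.32035 − 1.30000) / (0.01433 − (-0.15991)) = 1.32035 − (0.00029)/(0.17424) = 1.31867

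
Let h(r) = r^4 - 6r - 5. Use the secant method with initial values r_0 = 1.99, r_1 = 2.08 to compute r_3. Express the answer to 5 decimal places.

2.03710

h(1.99) = -1.2576080, h(2.08) = 1.2377370
r_2 = 2.0800000 − 1.2377370·(2.0800000 − 1.9900000) / (1.2377370 − (-1.2576080)) = 2.0800000 − (0.1113963)/(2.4953450) = 2.0353583
h(2.0353583) = -0.0503227
r_3 = 2.0353583 − (-0.0503227)·(2.0353583 − 2.0800000) / (-0.0503227 − 1.2377370) = 2.0353583 − (0.0022465)/(-1.2880597) = 2.0371024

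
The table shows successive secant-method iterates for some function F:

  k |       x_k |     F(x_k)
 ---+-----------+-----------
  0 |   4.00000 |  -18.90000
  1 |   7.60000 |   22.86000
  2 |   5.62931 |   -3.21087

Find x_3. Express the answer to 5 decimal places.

x_3 = 5.62931 − (-3.21087)·(5.62931 − 7.60000) / (-3.21087 − 22.86000)
   = 5.62931 − (6.3276294)/(-26.0708700) = 5.8720188

5.87202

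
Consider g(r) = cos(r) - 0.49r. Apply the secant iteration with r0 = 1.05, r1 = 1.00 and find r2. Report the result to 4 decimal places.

g(1.05) = -0.016929, g(1.00) = 0.050302
r2 = 1.000000 − 0.050302·(1.000000 − 1.050000) / (0.050302 − (-0.016929)) = 1.000000 − (-0.002515)/(0.067231) = 1.037410

1.0374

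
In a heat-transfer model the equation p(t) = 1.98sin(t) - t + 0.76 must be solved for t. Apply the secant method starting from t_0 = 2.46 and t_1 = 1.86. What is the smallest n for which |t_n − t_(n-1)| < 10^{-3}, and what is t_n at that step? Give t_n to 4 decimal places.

p(2.46) = -0.452539, p(1.86) = 0.797773
t_2 = 1.860000 − 0.797773·(-0.600000)/(1.250312) = 2.242835;  |Δ| = 0.382835
p(2.242835) = 0.066621
t_3 = 2.242835 − 0.066621·(0.382835)/(-0.731152) = 2.277719;  |Δ| = 0.034883
p(2.277719) = -0.012197
t_4 = 2.277719 − (-0.012197)·(0.034883)/(-0.078818) = 2.272320;  |Δ| = 0.005398
p(2.272320) = 0.000121
t_5 = 2.272320 − 0.000121·(-0.005398)/(0.012318) = 2.272374;  |Δ| = 0.000053
|t_5 − t_4| = 0.000053 < 10^{-3}

n = 5, t_n = 2.2724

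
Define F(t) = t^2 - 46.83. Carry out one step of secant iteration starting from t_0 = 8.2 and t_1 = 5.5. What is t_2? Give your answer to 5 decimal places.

F(8.2) = 20.4100000, F(5.5) = -16.5800000
t_2 = 5.5000000 − (-16.5800000)·(5.5000000 − 8.2000000) / (-16.5800000 − 20.4100000) = 5.5000000 − (44.7660000)/(-36.9900000) = 6.7102190

6.71022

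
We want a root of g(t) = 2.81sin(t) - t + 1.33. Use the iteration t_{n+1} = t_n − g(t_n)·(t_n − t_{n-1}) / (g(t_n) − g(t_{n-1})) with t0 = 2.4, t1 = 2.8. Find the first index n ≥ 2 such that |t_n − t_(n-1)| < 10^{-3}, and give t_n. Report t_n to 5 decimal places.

g(2.4) = 0.8280515, g(2.8) = -0.5286833
t2 = 2.8000000 − (-0.5286833)·(0.4000000)/(-1.3567348) = 2.6441307;  |Δ| = 0.1558693
g(2.6441307) = 0.0267919
t3 = 2.6441307 − 0.0267919·(-0.1558693)/(0.5554752) = 2.6516486;  |Δ| = 0.0075180
g(2.6516486) = 0.0006713
t4 = 2.6516486 − 0.0006713·(0.0075180)/(-0.0261206) = 2.6518418;  |Δ| = 0.0001932
|t4 − t3| = 0.0001932 < 10^{-3}

n = 4, t_n = 2.65184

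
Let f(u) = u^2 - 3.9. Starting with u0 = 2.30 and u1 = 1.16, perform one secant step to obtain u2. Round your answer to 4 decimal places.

f(2.30) = 1.390000, f(1.16) = -2.554400
u2 = 1.160000 − (-2.554400)·(1.160000 − 2.300000) / (-2.554400 − 1.390000) = 1.160000 − (2.912016)/(-3.944400) = 1.898266

1.8983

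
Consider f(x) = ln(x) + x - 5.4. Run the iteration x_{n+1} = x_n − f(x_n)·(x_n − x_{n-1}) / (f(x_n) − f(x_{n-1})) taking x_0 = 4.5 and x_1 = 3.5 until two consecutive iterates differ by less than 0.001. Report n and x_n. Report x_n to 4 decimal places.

n = 4, x_n = 4.0110

f(4.5) = 0.604077, f(3.5) = -0.647237
x_2 = 3.500000 − (-0.647237)·(-1.000000)/(-1.251314) = 4.017246;  |Δ| = 0.517246
f(4.017246) = 0.007842
x_3 = 4.017246 − 0.007842·(0.517246)/(0.655079) = 4.011054;  |Δ| = 0.006192
f(4.011054) = 0.000107
x_4 = 4.011054 − 0.000107·(-0.006192)/(-0.007735) = 4.010967;  |Δ| = 0.000086
|x_4 − x_3| = 0.000086 < 0.001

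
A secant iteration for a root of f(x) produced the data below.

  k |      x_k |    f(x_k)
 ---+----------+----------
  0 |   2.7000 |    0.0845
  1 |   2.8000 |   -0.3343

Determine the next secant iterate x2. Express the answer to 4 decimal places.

2.7202

x2 = 2.8000 − (-0.3343)·(2.8000 − 2.7000) / (-0.3343 − 0.0845)
   = 2.8000 − (-0.033430)/(-0.418800) = 2.720177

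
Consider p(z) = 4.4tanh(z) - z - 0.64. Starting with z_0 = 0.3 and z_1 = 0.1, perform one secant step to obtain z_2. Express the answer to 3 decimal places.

0.194

p(0.3) = 0.34178, p(0.1) = -0.30146
z_2 = 0.10000 − (-0.30146)·(0.10000 − 0.30000) / (-0.30146 − 0.34178) = 0.10000 − (0.06029)/(-0.64324) = 0.19373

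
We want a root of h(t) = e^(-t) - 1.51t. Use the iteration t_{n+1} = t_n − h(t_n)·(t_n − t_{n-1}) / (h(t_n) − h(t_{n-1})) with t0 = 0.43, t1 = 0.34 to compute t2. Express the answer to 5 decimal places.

h(0.43) = 0.0012091, h(0.34) = 0.1983703
t2 = 0.3400000 − 0.1983703·(0.3400000 − 0.4300000) / (0.1983703 − 0.0012091) = 0.3400000 − (-0.0178533)/(0.1971612) = 0.4305519

0.43055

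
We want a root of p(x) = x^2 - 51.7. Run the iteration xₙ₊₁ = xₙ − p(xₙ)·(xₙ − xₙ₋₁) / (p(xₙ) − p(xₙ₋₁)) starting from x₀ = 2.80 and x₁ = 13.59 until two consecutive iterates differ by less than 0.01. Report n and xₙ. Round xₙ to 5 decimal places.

n = 6, xₙ = 7.19025

p(2.80) = -43.8600000, p(13.59) = 132.9881000
x₂ = 13.5900000 − 132.9881000·(10.7900000)/(176.8481000) = 5.4760220;  |Δ| = 8.1139780
p(5.4760220) = -21.7131834
x₃ = 5.4760220 − (-21.7131834)·(-8.1139780)/(-154.7012834) = 6.6148638;  |Δ| = 1.1388418
p(6.6148638) = -7.9435769
x₄ = 6.6148638 − (-7.9435769)·(1.1388418)/(13.7696065) = 7.2718526;  |Δ| = 0.6569888
p(7.2718526) = 1.1798407
x₅ = 7.2718526 − 1.1798407·(0.6569888)/(9.1234176) = 7.1868908;  |Δ| = 0.0849618
p(7.1868908) = -0.0486005
x₆ = 7.1868908 − (-0.0486005)·(-0.0849618)/(-1.2284411) = 7.1902521;  |Δ| = 0.0033613
|x₆ − x₅| = 0.0033613 < 0.01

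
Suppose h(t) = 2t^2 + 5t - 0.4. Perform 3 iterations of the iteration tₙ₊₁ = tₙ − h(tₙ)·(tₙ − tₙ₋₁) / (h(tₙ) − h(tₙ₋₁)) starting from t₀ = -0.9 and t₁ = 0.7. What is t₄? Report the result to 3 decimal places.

h(-0.9) = -3.28000, h(0.7) = 4.08000
t₂ = 0.70000 − 4.08000·(0.70000 − (-0.90000)) / (4.08000 − (-3.28000)) = 0.70000 − (6.52800)/(7.36000) = -0.18696
h(-0.18696) = -1.26488
t₃ = -0.18696 − (-1.26488)·(-0.18696 − 0.70000) / (-1.26488 − 4.08000) = -0.18696 − (1.12189)/(-5.34488) = 0.02294
h(0.02294) = -0.28423
t₄ = 0.02294 − (-0.28423)·(0.02294 − (-0.18696)) / (-0.28423 − (-1.26488)) = 0.02294 − (-0.05966)/(0.98065) = 0.08378

0.084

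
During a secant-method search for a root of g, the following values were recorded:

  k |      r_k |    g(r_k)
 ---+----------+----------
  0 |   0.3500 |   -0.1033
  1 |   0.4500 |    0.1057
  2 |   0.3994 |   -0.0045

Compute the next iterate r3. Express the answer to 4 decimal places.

r3 = 0.3994 − (-0.0045)·(0.3994 − 0.4500) / (-0.0045 − 0.1057)
   = 0.3994 − (0.000228)/(-0.110200) = 0.401466

0.4015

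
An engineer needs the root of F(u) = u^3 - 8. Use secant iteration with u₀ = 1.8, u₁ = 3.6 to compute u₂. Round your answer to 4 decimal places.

F(1.8) = -2.168000, F(3.6) = 38.656000
u₂ = 3.600000 − 38.656000·(3.600000 − 1.800000) / (38.656000 − (-2.168000)) = 3.600000 − (69.580800)/(40.824000) = 1.895591

1.8956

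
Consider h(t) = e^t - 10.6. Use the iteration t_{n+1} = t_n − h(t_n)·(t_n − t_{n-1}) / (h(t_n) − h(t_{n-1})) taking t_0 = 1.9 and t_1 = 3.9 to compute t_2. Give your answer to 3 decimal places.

h(1.9) = -3.91411, h(3.9) = 38.80245
t_2 = 3.90000 − 38.80245·(3.90000 − 1.90000) / (38.80245 − (-3.91411)) = 3.90000 − (77.60490)/(42.71655) = 2.08326

2.083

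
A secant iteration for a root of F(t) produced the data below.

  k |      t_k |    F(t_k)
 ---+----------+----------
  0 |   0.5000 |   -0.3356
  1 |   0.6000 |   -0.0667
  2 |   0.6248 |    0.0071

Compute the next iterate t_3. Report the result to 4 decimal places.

0.6224

t_3 = 0.6248 − 0.0071·(0.6248 − 0.6000) / (0.0071 − (-0.0667))
   = 0.6248 − (0.000176)/(0.073800) = 0.622414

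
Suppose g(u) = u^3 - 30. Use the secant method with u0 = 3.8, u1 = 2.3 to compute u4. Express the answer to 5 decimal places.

g(3.8) = 24.8720000, g(2.3) = -17.8330000
u2 = 2.3000000 − (-17.8330000)·(2.3000000 − 3.8000000) / (-17.8330000 − 24.8720000) = 2.3000000 − (26.7495000)/(-42.7050000) = 2.9263786
g(2.9263786) = -4.9393947
u3 = 2.9263786 − (-4.9393947)·(2.9263786 − 2.3000000) / (-4.9393947 − (-17.8330000)) = 2.9263786 − (-3.0939314)/(12.8936053) = 3.1663372
g(3.1663372) = 1.7447203
u4 = 3.1663372 − 1.7447203·(3.1663372 − 2.9263786) / (1.7447203 − (-4.9393947)) = 3.1663372 − (0.4186606)/(6.6841150) = 3.1037021

3.10370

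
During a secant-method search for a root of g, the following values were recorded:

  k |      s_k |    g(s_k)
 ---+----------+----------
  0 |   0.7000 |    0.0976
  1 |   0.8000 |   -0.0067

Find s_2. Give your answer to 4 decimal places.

0.7936

s_2 = 0.8000 − (-0.0067)·(0.8000 − 0.7000) / (-0.0067 − 0.0976)
   = 0.8000 − (-0.000670)/(-0.104300) = 0.793576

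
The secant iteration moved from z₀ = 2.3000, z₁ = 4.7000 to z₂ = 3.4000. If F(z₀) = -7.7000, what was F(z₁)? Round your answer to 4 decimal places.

The secant line through (2.3000, -7.7000) and (4.7000, F(z₁)) crosses zero at z₂ = 3.4000.
So (2.3000, -7.7000), (4.7000, F(z₁)), (3.4000, 0) are collinear:
F(z₁) = -7.7000 · (4.7000 − 3.4000) / (2.3000 − 3.4000) = -7.7000 · (1.300000)/(-1.100000) = 9.100000

9.1000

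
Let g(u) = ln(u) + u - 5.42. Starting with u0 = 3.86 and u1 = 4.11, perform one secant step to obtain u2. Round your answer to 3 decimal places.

g(3.86) = -0.20933, g(4.11) = 0.10342
u2 = 4.11000 − 0.10342·(4.11000 − 3.86000) / (0.10342 − (-0.20933)) = 4.11000 − (0.02586)/(0.31276) = 4.02733

4.027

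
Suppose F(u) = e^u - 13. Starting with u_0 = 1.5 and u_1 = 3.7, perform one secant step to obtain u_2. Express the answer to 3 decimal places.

F(1.5) = -8.51831, F(3.7) = 27.44730
u_2 = 3.70000 − 27.44730·(3.70000 − 1.50000) / (27.44730 − (-8.51831)) = 3.70000 − (60.38407)/(35.96562) = 2.02106

2.021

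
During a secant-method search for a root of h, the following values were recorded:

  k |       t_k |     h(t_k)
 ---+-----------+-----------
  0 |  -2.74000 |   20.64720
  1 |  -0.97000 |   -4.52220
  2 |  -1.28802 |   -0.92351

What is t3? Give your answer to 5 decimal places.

t3 = -1.28802 − (-0.92351)·(-1.28802 − (-0.97000)) / (-0.92351 − (-4.52220))
   = -1.28802 − (0.2936947)/(3.5986900) = -1.3696315

-1.36963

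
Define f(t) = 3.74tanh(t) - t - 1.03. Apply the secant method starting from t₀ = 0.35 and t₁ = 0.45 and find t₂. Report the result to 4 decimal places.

f(0.35) = -0.121955, f(0.45) = 0.097902
t₂ = 0.450000 − 0.097902·(0.450000 − 0.350000) / (0.097902 − (-0.121955)) = 0.450000 − (0.009790)/(0.219858) = 0.405470

0.4055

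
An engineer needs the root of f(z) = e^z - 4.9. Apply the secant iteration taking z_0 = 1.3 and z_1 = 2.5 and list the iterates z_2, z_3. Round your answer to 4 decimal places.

f(1.3) = -1.230703, f(2.5) = 7.282494
z_2 = 2.500000 − 7.282494·(2.500000 − 1.300000) / (7.282494 − (-1.230703)) = 2.500000 − (8.738993)/(8.513197) = 1.473477
f(1.473477) = -0.535616
z_3 = 1.473477 − (-0.535616)·(1.473477 − 2.500000) / (-0.535616 − 7.282494) = 1.473477 − (0.549822)/(-7.818110) = 1.543804

1.4735, 1.5438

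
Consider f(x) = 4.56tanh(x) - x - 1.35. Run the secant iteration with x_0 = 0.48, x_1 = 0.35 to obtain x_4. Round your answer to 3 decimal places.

0.406

f(0.48) = 0.20487, f(0.35) = -0.16613
x_2 = 0.35000 − (-0.16613)·(0.35000 − 0.48000) / (-0.16613 − 0.20487) = 0.35000 − (0.02160)/(-0.37100) = 0.40821
f(0.40821) = 0.00630
x_3 = 0.40821 − 0.00630·(0.40821 − 0.35000) / (0.00630 − (-0.16613)) = 0.40821 − (0.00037)/(0.17242) = 0.40609
f(0.40609) = 0.00017
x_4 = 0.40609 − 0.00017·(0.40609 − 0.40821) / (0.00017 − 0.00630) = 0.40609 − (0.00000)/(-0.00612) = 0.40603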